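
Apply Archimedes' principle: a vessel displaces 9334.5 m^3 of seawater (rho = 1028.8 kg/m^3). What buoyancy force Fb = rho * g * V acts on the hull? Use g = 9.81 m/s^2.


Formula: Fb = rho * g * V
Substituting: Fb = 1028.8 * 9.81 * 9334.5
Intermediate: 1028.8 * 9.81 = 10092.528
Result: Fb = 10092.528 * 9334.5 ≈ 94209000 N (5 s.f.)

94209000 N


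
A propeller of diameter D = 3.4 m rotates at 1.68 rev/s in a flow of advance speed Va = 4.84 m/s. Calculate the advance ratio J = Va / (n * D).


Formula: J = Va / (n * D)
Step 1 — n * D = 1.68 * 3.4 = 5.712
Step 2 — J = 4.84 / 5.712 ≈ 0.84734 (5 s.f.)

0.84734


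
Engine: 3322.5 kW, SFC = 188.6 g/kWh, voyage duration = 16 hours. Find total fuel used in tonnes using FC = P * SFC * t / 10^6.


Formula: FC (tonnes) = P * SFC * t / 1,000,000
Step 1 — P * SFC * t = 3322.5 * 188.6 * 16 = 10025976.0 g
Step 2 — FC (tonnes) = 10025976.0 / 1,000,000 ≈ 10.026 tonnes (5 s.f.)

10.026 tonnes


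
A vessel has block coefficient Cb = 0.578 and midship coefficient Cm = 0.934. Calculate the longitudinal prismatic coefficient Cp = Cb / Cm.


Formula: Cp = Cb / Cm
Substituting: Cp = 0.578 / 0.934
Result: Cp ≈ 0.61884 (5 s.f.)

0.61884


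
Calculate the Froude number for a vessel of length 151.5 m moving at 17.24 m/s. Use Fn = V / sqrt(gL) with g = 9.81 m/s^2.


Formula: Fn = V / sqrt(g * L)
Step 1 — g * L = 9.81 * 151.5 = 1486.215
Step 2 — sqrt(g * L) = sqrt(1486.215) = 38.551459
Step 3 — Fn = 17.24 / 38.551459 ≈ 0.44719 (5 s.f.)

0.44719


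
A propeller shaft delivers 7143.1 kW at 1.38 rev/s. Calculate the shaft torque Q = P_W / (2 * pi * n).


Formula: Q = P_W / (2 * pi * n)
Step 1 — P_W = 7143.1 kW * 1000 = 7143100.0 W
Step 2 — 2 * pi * n = 2 * pi * 1.38 = 8.670796
Step 3 — Q = 7143100.0 / 8.670796 ≈ 823810 N·m (5 s.f.)

823810 N·m


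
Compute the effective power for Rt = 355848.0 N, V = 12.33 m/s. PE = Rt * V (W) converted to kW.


Formula: PE = Rt * V / 1000 (kW)
Step 1 — PE (W) = 355848.0 * 12.33 = 4387605.84 W
Step 2 — PE (kW) = 4387605.84 / 1000 ≈ 4387.6 kW (5 s.f.)

4387.6 kW


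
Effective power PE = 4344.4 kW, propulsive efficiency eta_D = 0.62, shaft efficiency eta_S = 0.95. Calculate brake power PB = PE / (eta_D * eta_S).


Formula: PB = PE / (eta_D * eta_S)
Step 1 — combined efficiency = eta_D * eta_S = 0.62 * 0.95 = 0.589
Step 2 — PB = 4344.4 / 0.589 ≈ 7375.9 kW (5 s.f.)

7375.9 kW


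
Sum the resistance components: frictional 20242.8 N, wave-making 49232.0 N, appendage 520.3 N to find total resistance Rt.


Formula: Rt = Rf + Rw + Ra
Substituting: Rt = 20242.8 + 49232.0 + 520.3
Result: Rt = 69995.1 N

69995.1 N


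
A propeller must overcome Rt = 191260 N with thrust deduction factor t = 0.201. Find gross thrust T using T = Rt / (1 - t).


Formula: T = Rt / (1 - t)
Step 1 — (1 - t) = 1 - 0.201 = 0.799
Step 2 — T = 191260 / 0.799 ≈ 239370 N (5 s.f.)

239370 N


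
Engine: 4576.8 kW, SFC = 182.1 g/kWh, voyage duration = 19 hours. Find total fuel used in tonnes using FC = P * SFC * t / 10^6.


Formula: FC (tonnes) = P * SFC * t / 1,000,000
Step 1 — P * SFC * t = 4576.8 * 182.1 * 19 = 15835270.32 g
Step 2 — FC (tonnes) = 15835270.32 / 1,000,000 ≈ 15.835 tonnes (5 s.f.)

15.835 tonnes


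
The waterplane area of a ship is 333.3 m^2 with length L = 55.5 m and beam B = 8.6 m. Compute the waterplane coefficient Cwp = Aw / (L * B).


Formula: Cwp = Aw / (L * B)
Step 1 — L * B = 55.5 * 8.6 = 477.3 m^2
Step 2 — Cwp = 333.3 / 477.3 ≈ 0.69830 (5 s.f.)

0.69830


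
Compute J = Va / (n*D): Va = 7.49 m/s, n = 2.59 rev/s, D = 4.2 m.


Formula: J = Va / (n * D)
Step 1 — n * D = 2.59 * 4.2 = 10.878
Step 2 — J = 7.49 / 10.878 ≈ 0.68855 (5 s.f.)

0.68855


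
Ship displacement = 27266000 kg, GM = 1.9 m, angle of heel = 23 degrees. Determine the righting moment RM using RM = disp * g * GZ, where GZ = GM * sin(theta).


Formula: GZ = GM * sin(theta); RM = disp * g * GZ
Step 1 — GZ = 1.9 * sin(23°) = 1.9 * 0.390731 = 0.742389 m
Step 2 — RM = 27266000 * 9.81 * 0.742389 ≈ 198570000 N·m (5 s.f.)

198570000 N·m


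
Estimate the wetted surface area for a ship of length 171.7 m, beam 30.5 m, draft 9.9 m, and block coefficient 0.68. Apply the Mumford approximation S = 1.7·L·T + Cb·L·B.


Formula: S = 1.7*L*T + V/T with V = Cb*L*B*T, i.e. S = L * (1.7*T + Cb*B)
Step 1 — 1.7*T = 1.7 * 9.9 = 16.83 m
Step 2 — Cb*B = 0.68 * 30.5 = 20.74 m
Step 3 — 1.7*T + Cb*B = 16.83 + 20.74 = 37.57 m
Step 4 — S = 171.7 * 37.57 ≈ 6450.8 m^2 (5 s.f.)

6450.8 m^2


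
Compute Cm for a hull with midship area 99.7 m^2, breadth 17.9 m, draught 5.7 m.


Formula: Cm = Am / (B * T)
Step 1 — B * T = 17.9 * 5.7 = 102.03 m^2
Step 2 — Cm = 99.7 / 102.03 ≈ 0.97716 (5 s.f.)

0.97716


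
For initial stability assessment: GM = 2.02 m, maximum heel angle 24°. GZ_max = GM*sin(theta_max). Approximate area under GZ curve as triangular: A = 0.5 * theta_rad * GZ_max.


Formula: GZ_max = GM * sin(theta); Area = 0.5 * theta_rad * GZ_max
Step 1 — GZ_max = 2.02 * sin(24°) = 2.02 * 0.406737 = 0.821609 m
Step 2 — theta_rad = 24 * pi/180 = 0.418879 rad
Step 3 — Area = 0.5 * 0.418879 * 0.821609 ≈ 0.17208 m·rad (5 s.f.)

0.17208 m·rad


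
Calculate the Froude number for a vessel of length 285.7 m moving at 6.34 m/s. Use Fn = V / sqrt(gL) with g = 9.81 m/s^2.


Formula: Fn = V / sqrt(g * L)
Step 1 — g * L = 9.81 * 285.7 = 2802.717
Step 2 — sqrt(g * L) = sqrt(2802.717) = 52.940693
Step 3 — Fn = 6.34 / 52.940693 ≈ 0.11976 (5 s.f.)

0.11976


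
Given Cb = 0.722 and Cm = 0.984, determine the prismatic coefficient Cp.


Formula: Cp = Cb / Cm
Substituting: Cp = 0.722 / 0.984
Result: Cp ≈ 0.73374 (5 s.f.)

0.73374


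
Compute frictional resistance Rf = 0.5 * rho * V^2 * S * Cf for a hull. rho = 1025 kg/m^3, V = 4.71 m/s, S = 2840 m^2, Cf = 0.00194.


Formula: Rf = 0.5 * rho * V^2 * S * Cf
Step 1 — V^2 = 4.71^2 = 22.1841
Step 2 — 0.5 * rho * V^2 = 0.5 * 1025 * 22.1841 = 11369.35125
Step 3 — Rf = 11369.35125 * 2840 * 0.00194 ≈ 62641 N (5 s.f.)

62641 N


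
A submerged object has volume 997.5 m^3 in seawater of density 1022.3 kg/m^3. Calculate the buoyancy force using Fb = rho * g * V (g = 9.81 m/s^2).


Formula: Fb = rho * g * V
Substituting: Fb = 1022.3 * 9.81 * 997.5
Intermediate: 1022.3 * 9.81 = 10028.763
Result: Fb = 10028.763 * 997.5 ≈ 10004000 N (5 s.f.)

10004000 N


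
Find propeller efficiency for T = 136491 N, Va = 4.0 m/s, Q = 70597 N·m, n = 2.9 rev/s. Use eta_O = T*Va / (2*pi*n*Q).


Formula: eta = T * Va / (2 * pi * n * Q)
Step 1 — numerator = T * Va = 136491 * 4.0 = 545964.0
Step 2 — 2 * pi * n = 2 * pi * 2.9 = 18.221237
Step 3 — denominator = 18.221237 * 70597 = 1286364.67
Step 4 — eta = 545964.0 / 1286364.67 ≈ 0.42442 (5 s.f.)

0.42442


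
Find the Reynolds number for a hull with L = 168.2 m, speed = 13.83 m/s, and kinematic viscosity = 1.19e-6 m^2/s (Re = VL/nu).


Formula: Re = V * L / nu
Step 1 — V * L = 13.83 * 168.2 = 2326.206 m^2/s
Step 2 — Re = 2326.206 / 1.19e-6 = 1.95e+09

1.95e+09


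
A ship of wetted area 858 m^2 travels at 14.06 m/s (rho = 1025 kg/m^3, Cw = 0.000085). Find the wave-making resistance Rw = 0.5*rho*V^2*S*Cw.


Formula: Rw = 0.5 * rho * V^2 * S * Cw
Step 1 — V^2 = 14.06^2 = 197.6836
Step 2 — 0.5 * rho * V^2 = 0.5 * 1025 * 197.6836 = 101312.845
Step 3 — Rw = 101312.845 * 858 * 0.000085 ≈ 7388.7 N (5 s.f.)

7388.7 N


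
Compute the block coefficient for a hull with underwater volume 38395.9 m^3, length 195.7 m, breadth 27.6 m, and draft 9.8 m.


Formula: Cb = V / (L * B * T)
Step 1 — L * B * T = 195.7 * 27.6 * 9.8 = 52932.936 m^3
Step 2 — Cb = 38395.9 / 52932.936 ≈ 0.72537 (5 s.f.)

0.72537


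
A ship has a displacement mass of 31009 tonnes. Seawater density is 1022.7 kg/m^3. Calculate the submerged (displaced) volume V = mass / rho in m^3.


Formula: V = mass / rho
Step 1 — convert tonnes to kg: 31009 t * 1000 = 31009000 kg
Step 2 — V = 31009000 / 1022.7 ≈ 30321 m^3 (5 s.f.)

30321 m^3


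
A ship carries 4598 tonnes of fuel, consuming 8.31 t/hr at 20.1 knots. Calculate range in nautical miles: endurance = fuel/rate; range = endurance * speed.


Formula: endurance = fuel / rate; range = endurance * speed
Step 1 — endurance = 4598 / 8.31 = 553.3093 hours
Step 2 — range = 553.3093 * 20.1 ≈ 11122 nautical miles (5 s.f.)

11122 NM


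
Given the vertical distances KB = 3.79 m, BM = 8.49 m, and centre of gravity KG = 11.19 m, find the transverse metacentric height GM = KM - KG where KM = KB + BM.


Formula: GM = KB + BM - KG
Step 1 — KM = KB + BM = 3.79 + 8.49 = 12.28 m
Step 2 — GM = KM - KG = 12.28 - 11.19 = 1.09 m

1.09 m


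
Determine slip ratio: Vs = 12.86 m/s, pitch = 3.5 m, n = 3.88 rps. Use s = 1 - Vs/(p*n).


Formula: s = 1 - Vs / (p * n)
Step 1 — p * n = 3.5 * 3.88 = 13.58
Step 2 — Vs / (p*n) = 12.86 / 13.58 = 0.946981 (6 d.p.)
Step 3 — s = 1 - 0.946981 = 0.053019

0.053019


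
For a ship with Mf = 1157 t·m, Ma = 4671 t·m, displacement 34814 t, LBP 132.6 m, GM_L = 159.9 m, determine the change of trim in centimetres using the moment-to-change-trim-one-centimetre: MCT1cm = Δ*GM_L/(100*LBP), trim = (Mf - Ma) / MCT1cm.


Formula: net trimming moment = Mf - Ma; MCT1cm = Δ*GM_L/(100*LBP); trim = net moment / MCT1cm
Step 1 — net trimming moment = 1157 - 4671 = -3514 t·m
Step 2 — MCT1cm = 34814 * 159.9 / (100 * 132.6) = 419.8159 t·m/cm
Step 3 — trim = -3514 / 419.8159 ≈ -8.3703 cm (5 s.f.)

-8.3703 cm


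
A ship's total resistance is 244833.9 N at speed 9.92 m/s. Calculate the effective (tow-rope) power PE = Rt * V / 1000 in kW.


Formula: PE = Rt * V / 1000 (kW)
Step 1 — PE (W) = 244833.9 * 9.92 = 2428752.288 W
Step 2 — PE (kW) = 2428752.288 / 1000 ≈ 2428.8 kW (5 s.f.)

2428.8 kW


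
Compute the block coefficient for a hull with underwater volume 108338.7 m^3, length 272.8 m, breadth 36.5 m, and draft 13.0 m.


Formula: Cb = V / (L * B * T)
Step 1 — L * B * T = 272.8 * 36.5 * 13.0 = 129443.6 m^3
Step 2 — Cb = 108338.7 / 129443.6 ≈ 0.83696 (5 s.f.)

0.83696


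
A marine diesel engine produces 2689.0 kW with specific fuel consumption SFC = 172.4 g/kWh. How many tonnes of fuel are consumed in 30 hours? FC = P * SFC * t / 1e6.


Formula: FC (tonnes) = P * SFC * t / 1,000,000
Step 1 — P * SFC * t = 2689.0 * 172.4 * 30 = 13907508.0 g
Step 2 — FC (tonnes) = 13907508.0 / 1,000,000 ≈ 13.908 tonnes (5 s.f.)

13.908 tonnes


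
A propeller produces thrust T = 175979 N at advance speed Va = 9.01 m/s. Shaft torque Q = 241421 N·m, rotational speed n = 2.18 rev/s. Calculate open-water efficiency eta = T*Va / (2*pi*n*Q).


Formula: eta = T * Va / (2 * pi * n * Q)
Step 1 — numerator = T * Va = 175979 * 9.01 = 1585570.79
Step 2 — 2 * pi * n = 2 * pi * 2.18 = 13.697344
Step 3 — denominator = 13.697344 * 241421 = 3306826.49
Step 4 — eta = 1585570.79 / 3306826.49 ≈ 0.47948 (5 s.f.)

0.47948


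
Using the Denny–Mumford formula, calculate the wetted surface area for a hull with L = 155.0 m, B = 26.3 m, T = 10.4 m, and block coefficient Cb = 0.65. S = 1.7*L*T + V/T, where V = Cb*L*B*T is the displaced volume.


Formula: S = 1.7*L*T + V/T with V = Cb*L*B*T, i.e. S = L * (1.7*T + Cb*B)
Step 1 — 1.7*T = 1.7 * 10.4 = 17.68 m
Step 2 — Cb*B = 0.65 * 26.3 = 17.095 m
Step 3 — 1.7*T + Cb*B = 17.68 + 17.095 = 34.775 m
Step 4 — S = 155.0 * 34.775 ≈ 5390.1 m^2 (5 s.f.)

5390.1 m^2


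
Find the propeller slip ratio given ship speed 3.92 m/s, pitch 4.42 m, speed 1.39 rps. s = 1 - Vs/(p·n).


Formula: s = 1 - Vs / (p * n)
Step 1 — p * n = 4.42 * 1.39 = 6.1438
Step 2 — Vs / (p*n) = 3.92 / 6.1438 = 0.638042 (6 d.p.)
Step 3 — s = 1 - 0.638042 = 0.361958

0.361958


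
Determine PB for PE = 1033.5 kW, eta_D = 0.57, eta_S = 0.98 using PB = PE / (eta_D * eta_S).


Formula: PB = PE / (eta_D * eta_S)
Step 1 — combined efficiency = eta_D * eta_S = 0.57 * 0.98 = 0.5586
Step 2 — PB = 1033.5 / 0.5586 ≈ 1850.2 kW (5 s.f.)

1850.2 kW


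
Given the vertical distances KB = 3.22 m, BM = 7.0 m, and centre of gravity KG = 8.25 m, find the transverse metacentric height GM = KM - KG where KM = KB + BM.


Formula: GM = KB + BM - KG
Step 1 — KM = KB + BM = 3.22 + 7.0 = 10.22 m
Step 2 — GM = KM - KG = 10.22 - 8.25 = 1.97 m

1.97 m


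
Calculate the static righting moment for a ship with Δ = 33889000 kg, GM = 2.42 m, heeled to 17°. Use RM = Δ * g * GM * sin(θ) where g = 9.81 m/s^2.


Formula: GZ = GM * sin(theta); RM = disp * g * GZ
Step 1 — GZ = 2.42 * sin(17°) = 2.42 * 0.292372 = 0.70754 m
Step 2 — RM = 33889000 * 9.81 * 0.70754 ≈ 235220000 N·m (5 s.f.)

235220000 N·m


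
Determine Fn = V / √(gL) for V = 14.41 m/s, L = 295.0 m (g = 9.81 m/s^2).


Formula: Fn = V / sqrt(g * L)
Step 1 — g * L = 9.81 * 295.0 = 2893.95
Step 2 — sqrt(g * L) = sqrt(2893.95) = 53.795446
Step 3 — Fn = 14.41 / 53.795446 ≈ 0.26787 (5 s.f.)

0.26787


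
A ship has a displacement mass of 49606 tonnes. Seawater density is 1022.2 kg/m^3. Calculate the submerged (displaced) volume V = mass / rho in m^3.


Formula: V = mass / rho
Step 1 — convert tonnes to kg: 49606 t * 1000 = 49606000 kg
Step 2 — V = 49606000 / 1022.2 ≈ 48529 m^3 (5 s.f.)

48529 m^3


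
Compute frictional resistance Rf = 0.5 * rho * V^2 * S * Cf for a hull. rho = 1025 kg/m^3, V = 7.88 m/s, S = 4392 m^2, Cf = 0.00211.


Formula: Rf = 0.5 * rho * V^2 * S * Cf
Step 1 — V^2 = 7.88^2 = 62.0944
Step 2 — 0.5 * rho * V^2 = 0.5 * 1025 * 62.0944 = 31823.38
Step 3 — Rf = 31823.38 * 4392 * 0.00211 ≈ 294910 N (5 s.f.)

294910 N


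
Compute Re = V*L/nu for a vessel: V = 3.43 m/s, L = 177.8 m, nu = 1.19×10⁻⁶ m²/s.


Formula: Re = V * L / nu
Step 1 — V * L = 3.43 * 177.8 = 609.854 m^2/s
Step 2 — Re = 609.854 / 1.19e-6 = 5.12e+08

5.12e+08


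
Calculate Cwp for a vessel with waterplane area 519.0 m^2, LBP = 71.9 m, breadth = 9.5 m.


Formula: Cwp = Aw / (L * B)
Step 1 — L * B = 71.9 * 9.5 = 683.05 m^2
Step 2 — Cwp = 519.0 / 683.05 ≈ 0.75983 (5 s.f.)

0.75983


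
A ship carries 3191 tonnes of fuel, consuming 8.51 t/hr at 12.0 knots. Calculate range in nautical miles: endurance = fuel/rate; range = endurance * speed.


Formula: endurance = fuel / rate; range = endurance * speed
Step 1 — endurance = 3191 / 8.51 = 374.9706 hours
Step 2 — range = 374.9706 * 12.0 ≈ 4499.6 nautical miles (5 s.f.)

4499.6 NM


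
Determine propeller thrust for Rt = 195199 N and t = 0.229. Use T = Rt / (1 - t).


Formula: T = Rt / (1 - t)
Step 1 — (1 - t) = 1 - 0.229 = 0.771
Step 2 — T = 195199 / 0.771 ≈ 253180 N (5 s.f.)

253180 N


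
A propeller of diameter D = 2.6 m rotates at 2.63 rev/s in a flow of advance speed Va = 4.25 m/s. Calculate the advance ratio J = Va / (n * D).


Formula: J = Va / (n * D)
Step 1 — n * D = 2.63 * 2.6 = 6.838
Step 2 — J = 4.25 / 6.838 ≈ 0.62153 (5 s.f.)

0.62153


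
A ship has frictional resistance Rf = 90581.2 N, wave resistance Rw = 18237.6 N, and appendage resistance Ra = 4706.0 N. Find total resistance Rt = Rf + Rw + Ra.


Formula: Rt = Rf + Rw + Ra
Substituting: Rt = 90581.2 + 18237.6 + 4706.0
Result: Rt = 113524.8 N

113524.8 N


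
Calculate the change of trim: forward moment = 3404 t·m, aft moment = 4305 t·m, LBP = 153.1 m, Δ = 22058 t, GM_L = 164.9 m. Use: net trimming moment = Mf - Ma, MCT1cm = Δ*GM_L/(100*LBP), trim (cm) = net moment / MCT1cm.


Formula: net trimming moment = Mf - Ma; MCT1cm = Δ*GM_L/(100*LBP); trim = net moment / MCT1cm
Step 1 — net trimming moment = 3404 - 4305 = -901 t·m
Step 2 — MCT1cm = 22058 * 164.9 / (100 * 153.1) = 237.5809 t·m/cm
Step 3 — trim = -901 / 237.5809 ≈ -3.7924 cm (5 s.f.)

-3.7924 cm


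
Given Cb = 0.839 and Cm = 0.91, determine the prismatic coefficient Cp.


Formula: Cp = Cb / Cm
Substituting: Cp = 0.839 / 0.91
Result: Cp ≈ 0.92198 (5 s.f.)

0.92198


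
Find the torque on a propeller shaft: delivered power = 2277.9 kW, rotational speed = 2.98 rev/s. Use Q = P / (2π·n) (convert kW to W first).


Formula: Q = P_W / (2 * pi * n)
Step 1 — P_W = 2277.9 kW * 1000 = 2277900.0 W
Step 2 — 2 * pi * n = 2 * pi * 2.98 = 18.723892
Step 3 — Q = 2277900.0 / 18.723892 ≈ 121660 N·m (5 s.f.)

121660 N·m


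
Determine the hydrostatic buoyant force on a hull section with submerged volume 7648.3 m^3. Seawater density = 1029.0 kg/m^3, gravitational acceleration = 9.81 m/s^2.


Formula: Fb = rho * g * V
Substituting: Fb = 1029.0 * 9.81 * 7648.3
Intermediate: 1029.0 * 9.81 = 10094.49
Result: Fb = 10094.49 * 7648.3 ≈ 77206000 N (5 s.f.)

77206000 N


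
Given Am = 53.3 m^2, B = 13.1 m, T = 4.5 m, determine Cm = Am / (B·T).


Formula: Cm = Am / (B * T)
Step 1 — B * T = 13.1 * 4.5 = 58.95 m^2
Step 2 — Cm = 53.3 / 58.95 ≈ 0.90416 (5 s.f.)

0.90416


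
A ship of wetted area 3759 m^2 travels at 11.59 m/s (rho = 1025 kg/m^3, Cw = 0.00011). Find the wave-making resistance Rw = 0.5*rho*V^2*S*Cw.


Formula: Rw = 0.5 * rho * V^2 * S * Cw
Step 1 — V^2 = 11.59^2 = 134.3281
Step 2 — 0.5 * rho * V^2 = 0.5 * 1025 * 134.3281 = 68843.15125
Step 3 — Rw = 68843.15125 * 3759 * 0.00011 ≈ 28466 N (5 s.f.)

28466 N


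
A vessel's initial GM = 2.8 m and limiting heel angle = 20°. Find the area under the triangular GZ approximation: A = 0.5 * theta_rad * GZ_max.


Formula: GZ_max = GM * sin(theta); Area = 0.5 * theta_rad * GZ_max
Step 1 — GZ_max = 2.8 * sin(20°) = 2.8 * 0.34202 = 0.957656 m
Step 2 — theta_rad = 20 * pi/180 = 0.349066 rad
Step 3 — Area = 0.5 * 0.349066 * 0.957656 ≈ 0.16714 m·rad (5 s.f.)

0.16714 m·rad


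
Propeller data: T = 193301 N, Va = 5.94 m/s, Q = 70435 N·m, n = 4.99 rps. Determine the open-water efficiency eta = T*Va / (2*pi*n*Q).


Formula: eta = T * Va / (2 * pi * n * Q)
Step 1 — numerator = T * Va = 193301 * 5.94 = 1148207.94
Step 2 — 2 * pi * n = 2 * pi * 4.99 = 31.353095
Step 3 — denominator = 31.353095 * 70435 = 2208355.25
Step 4 — eta = 1148207.94 / 2208355.25 ≈ 0.51994 (5 s.f.)

0.51994


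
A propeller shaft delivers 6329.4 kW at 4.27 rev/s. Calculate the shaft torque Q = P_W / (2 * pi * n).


Formula: Q = P_W / (2 * pi * n)
Step 1 — P_W = 6329.4 kW * 1000 = 6329400.0 W
Step 2 — 2 * pi * n = 2 * pi * 4.27 = 26.829201
Step 3 — Q = 6329400.0 / 26.829201 ≈ 235910 N·m (5 s.f.)

235910 N·m


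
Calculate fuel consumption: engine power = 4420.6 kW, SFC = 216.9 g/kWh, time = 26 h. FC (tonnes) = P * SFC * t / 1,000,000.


Formula: FC (tonnes) = P * SFC * t / 1,000,000
Step 1 — P * SFC * t = 4420.6 * 216.9 * 26 = 24929531.64 g
Step 2 — FC (tonnes) = 24929531.64 / 1,000,000 ≈ 24.930 tonnes (5 s.f.)

24.930 tonnes


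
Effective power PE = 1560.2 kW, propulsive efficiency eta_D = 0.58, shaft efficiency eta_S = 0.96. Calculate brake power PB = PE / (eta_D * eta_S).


Formula: PB = PE / (eta_D * eta_S)
Step 1 — combined efficiency = eta_D * eta_S = 0.58 * 0.96 = 0.5568
Step 2 — PB = 1560.2 / 0.5568 ≈ 2802.1 kW (5 s.f.)

2802.1 kW


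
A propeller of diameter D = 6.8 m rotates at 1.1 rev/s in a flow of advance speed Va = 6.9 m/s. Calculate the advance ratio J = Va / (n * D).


Formula: J = Va / (n * D)
Step 1 — n * D = 1.1 * 6.8 = 7.48
Step 2 — J = 6.9 / 7.48 ≈ 0.92246 (5 s.f.)

0.92246


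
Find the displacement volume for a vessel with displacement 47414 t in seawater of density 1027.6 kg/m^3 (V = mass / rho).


Formula: V = mass / rho
Step 1 — convert tonnes to kg: 47414 t * 1000 = 47414000 kg
Step 2 — V = 47414000 / 1027.6 ≈ 46141 m^3 (5 s.f.)

46141 m^3


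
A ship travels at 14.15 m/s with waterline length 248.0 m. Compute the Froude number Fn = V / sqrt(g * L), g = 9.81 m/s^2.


Formula: Fn = V / sqrt(g * L)
Step 1 — g * L = 9.81 * 248.0 = 2432.88
Step 2 — sqrt(g * L) = sqrt(2432.88) = 49.324233
Step 3 — Fn = 14.15 / 49.324233 ≈ 0.28688 (5 s.f.)

0.28688


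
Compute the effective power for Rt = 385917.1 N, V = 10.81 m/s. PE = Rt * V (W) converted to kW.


Formula: PE = Rt * V / 1000 (kW)
Step 1 — PE (W) = 385917.1 * 10.81 = 4171763.851 W
Step 2 — PE (kW) = 4171763.851 / 1000 ≈ 4171.8 kW (5 s.f.)

4171.8 kW


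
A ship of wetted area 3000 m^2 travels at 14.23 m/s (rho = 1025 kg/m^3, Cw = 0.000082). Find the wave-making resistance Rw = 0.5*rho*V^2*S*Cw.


Formula: Rw = 0.5 * rho * V^2 * S * Cw
Step 1 — V^2 = 14.23^2 = 202.4929
Step 2 — 0.5 * rho * V^2 = 0.5 * 1025 * 202.4929 = 103777.61125
Step 3 — Rw = 103777.61125 * 3000 * 0.000082 ≈ 25529 N (5 s.f.)

25529 N


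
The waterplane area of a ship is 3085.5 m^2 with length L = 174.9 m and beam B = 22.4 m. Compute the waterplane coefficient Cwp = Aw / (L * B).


Formula: Cwp = Aw / (L * B)
Step 1 — L * B = 174.9 * 22.4 = 3917.76 m^2
Step 2 — Cwp = 3085.5 / 3917.76 ≈ 0.78757 (5 s.f.)

0.78757


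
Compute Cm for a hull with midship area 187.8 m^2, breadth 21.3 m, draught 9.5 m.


Formula: Cm = Am / (B * T)
Step 1 — B * T = 21.3 * 9.5 = 202.35 m^2
Step 2 — Cm = 187.8 / 202.35 ≈ 0.92809 (5 s.f.)

0.92809


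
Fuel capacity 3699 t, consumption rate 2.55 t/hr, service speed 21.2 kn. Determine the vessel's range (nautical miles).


Formula: endurance = fuel / rate; range = endurance * speed
Step 1 — endurance = 3699 / 2.55 = 1450.5882 hours
Step 2 — range = 1450.5882 * 21.2 ≈ 30752 nautical miles (5 s.f.)

30752 NM


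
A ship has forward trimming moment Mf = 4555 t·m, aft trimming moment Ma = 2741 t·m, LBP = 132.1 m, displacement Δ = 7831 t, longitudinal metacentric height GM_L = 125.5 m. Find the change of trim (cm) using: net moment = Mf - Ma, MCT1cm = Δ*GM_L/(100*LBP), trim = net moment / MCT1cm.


Formula: net trimming moment = Mf - Ma; MCT1cm = Δ*GM_L/(100*LBP); trim = net moment / MCT1cm
Step 1 — net trimming moment = 4555 - 2741 = 1814 t·m
Step 2 — MCT1cm = 7831 * 125.5 / (100 * 132.1) = 74.3975 t·m/cm
Step 3 — trim = 1814 / 74.3975 ≈ 24.383 cm (5 s.f.)

24.383 cm


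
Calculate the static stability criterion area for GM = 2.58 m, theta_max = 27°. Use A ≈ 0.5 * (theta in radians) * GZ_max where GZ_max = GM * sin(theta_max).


Formula: GZ_max = GM * sin(theta); Area = 0.5 * theta_rad * GZ_max
Step 1 — GZ_max = 2.58 * sin(27°) = 2.58 * 0.45399 = 1.171294 m
Step 2 — theta_rad = 27 * pi/180 = 0.471239 rad
Step 3 — Area = 0.5 * 0.471239 * 1.171294 ≈ 0.27598 m·rad (5 s.f.)

0.27598 m·rad


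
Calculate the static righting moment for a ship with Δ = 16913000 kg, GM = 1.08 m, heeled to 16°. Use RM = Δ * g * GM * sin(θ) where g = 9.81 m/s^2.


Formula: GZ = GM * sin(theta); RM = disp * g * GZ
Step 1 — GZ = 1.08 * sin(16°) = 1.08 * 0.275637 = 0.297688 m
Step 2 — RM = 16913000 * 9.81 * 0.297688 ≈ 49391000 N·m (5 s.f.)

49391000 N·m


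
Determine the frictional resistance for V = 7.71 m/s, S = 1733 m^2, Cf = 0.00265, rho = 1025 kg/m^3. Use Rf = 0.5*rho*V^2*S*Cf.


Formula: Rf = 0.5 * rho * V^2 * S * Cf
Step 1 — V^2 = 7.71^2 = 59.4441
Step 2 — 0.5 * rho * V^2 = 0.5 * 1025 * 59.4441 = 30465.10125
Step 3 — Rf = 30465.10125 * 1733 * 0.00265 ≈ 139910 N (5 s.f.)

139910 N


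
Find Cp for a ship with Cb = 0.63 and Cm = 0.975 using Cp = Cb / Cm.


Formula: Cp = Cb / Cm
Substituting: Cp = 0.63 / 0.975
Result: Cp ≈ 0.64615 (5 s.f.)

0.64615


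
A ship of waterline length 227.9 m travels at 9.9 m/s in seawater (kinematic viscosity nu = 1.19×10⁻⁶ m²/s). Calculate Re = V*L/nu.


Formula: Re = V * L / nu
Step 1 — V * L = 9.9 * 227.9 = 2256.21 m^2/s
Step 2 — Re = 2256.21 / 1.19e-6 = 1.90e+09

1.90e+09


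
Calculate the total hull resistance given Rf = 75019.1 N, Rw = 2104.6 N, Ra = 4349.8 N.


Formula: Rt = Rf + Rw + Ra
Substituting: Rt = 75019.1 + 2104.6 + 4349.8
Result: Rt = 81473.5 N

81473.5 N


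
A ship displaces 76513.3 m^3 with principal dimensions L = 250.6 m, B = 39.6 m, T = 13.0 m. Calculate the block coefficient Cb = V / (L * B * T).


Formula: Cb = V / (L * B * T)
Step 1 — L * B * T = 250.6 * 39.6 * 13.0 = 129008.88 m^3
Step 2 — Cb = 76513.3 / 129008.88 ≈ 0.59309 (5 s.f.)

0.59309


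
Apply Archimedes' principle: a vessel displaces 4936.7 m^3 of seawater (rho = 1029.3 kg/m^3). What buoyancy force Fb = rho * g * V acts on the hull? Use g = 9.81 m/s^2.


Formula: Fb = rho * g * V
Substituting: Fb = 1029.3 * 9.81 * 4936.7
Intermediate: 1029.3 * 9.81 = 10097.433
Result: Fb = 10097.433 * 4936.7 ≈ 49848000 N (5 s.f.)

49848000 N


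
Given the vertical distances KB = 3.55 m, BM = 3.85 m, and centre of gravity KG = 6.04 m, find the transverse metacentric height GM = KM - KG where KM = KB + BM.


Formula: GM = KB + BM - KG
Step 1 — KM = KB + BM = 3.55 + 3.85 = 7.4 m
Step 2 — GM = KM - KG = 7.4 - 6.04 = 1.36 m

1.36 m


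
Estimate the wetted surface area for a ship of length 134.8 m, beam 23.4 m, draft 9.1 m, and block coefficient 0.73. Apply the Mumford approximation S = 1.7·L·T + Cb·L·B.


Formula: S = 1.7*L*T + V/T with V = Cb*L*B*T, i.e. S = L * (1.7*T + Cb*B)
Step 1 — 1.7*T = 1.7 * 9.1 = 15.47 m
Step 2 — Cb*B = 0.73 * 23.4 = 17.082 m
Step 3 — 1.7*T + Cb*B = 15.47 + 17.082 = 32.552 m
Step 4 — S = 134.8 * 32.552 ≈ 4388.0 m^2 (5 s.f.)

4388.0 m^2


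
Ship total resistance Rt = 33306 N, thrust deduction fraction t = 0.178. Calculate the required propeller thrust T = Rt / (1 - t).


Formula: T = Rt / (1 - t)
Step 1 — (1 - t) = 1 - 0.178 = 0.822
Step 2 — T = 33306 / 0.822 ≈ 40518 N (5 s.f.)

40518 N


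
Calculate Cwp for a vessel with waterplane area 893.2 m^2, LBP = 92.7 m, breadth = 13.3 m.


Formula: Cwp = Aw / (L * B)
Step 1 — L * B = 92.7 * 13.3 = 1232.91 m^2
Step 2 — Cwp = 893.2 / 1232.91 ≈ 0.72446 (5 s.f.)

0.72446


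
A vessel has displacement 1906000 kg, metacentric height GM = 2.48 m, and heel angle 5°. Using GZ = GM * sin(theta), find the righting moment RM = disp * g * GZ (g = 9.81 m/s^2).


Formula: GZ = GM * sin(theta); RM = disp * g * GZ
Step 1 — GZ = 2.48 * sin(5°) = 2.48 * 0.087156 = 0.216147 m
Step 2 — RM = 1906000 * 9.81 * 0.216147 ≈ 4041500 N·m (5 s.f.)

4041500 N·m


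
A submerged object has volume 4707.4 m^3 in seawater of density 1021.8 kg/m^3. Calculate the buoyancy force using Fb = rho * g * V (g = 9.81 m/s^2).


Formula: Fb = rho * g * V
Substituting: Fb = 1021.8 * 9.81 * 4707.4
Intermediate: 1021.8 * 9.81 = 10023.858
Result: Fb = 10023.858 * 4707.4 ≈ 47186000 N (5 s.f.)

47186000 N


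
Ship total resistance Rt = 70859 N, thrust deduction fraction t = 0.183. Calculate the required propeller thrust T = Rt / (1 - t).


Formula: T = Rt / (1 - t)
Step 1 — (1 - t) = 1 - 0.183 = 0.817
Step 2 — T = 70859 / 0.817 ≈ 86731 N (5 s.f.)

86731 N


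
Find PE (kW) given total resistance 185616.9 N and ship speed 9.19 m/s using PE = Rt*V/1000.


Formula: PE = Rt * V / 1000 (kW)
Step 1 — PE (W) = 185616.9 * 9.19 = 1705819.311 W
Step 2 — PE (kW) = 1705819.311 / 1000 ≈ 1705.8 kW (5 s.f.)

1705.8 kW


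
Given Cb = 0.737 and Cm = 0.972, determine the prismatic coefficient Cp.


Formula: Cp = Cb / Cm
Substituting: Cp = 0.737 / 0.972
Result: Cp ≈ 0.75823 (5 s.f.)

0.75823


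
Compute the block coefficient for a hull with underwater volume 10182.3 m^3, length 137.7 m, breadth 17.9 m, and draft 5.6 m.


Formula: Cb = V / (L * B * T)
Step 1 — L * B * T = 137.7 * 17.9 * 5.6 = 13803.048 m^3
Step 2 — Cb = 10182.3 / 13803.048 ≈ 0.73768 (5 s.f.)

0.73768


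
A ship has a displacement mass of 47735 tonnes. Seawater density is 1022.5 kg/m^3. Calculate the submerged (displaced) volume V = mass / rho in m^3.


Formula: V = mass / rho
Step 1 — convert tonnes to kg: 47735 t * 1000 = 47735000 kg
Step 2 — V = 47735000 / 1022.5 ≈ 46685 m^3 (5 s.f.)

46685 m^3


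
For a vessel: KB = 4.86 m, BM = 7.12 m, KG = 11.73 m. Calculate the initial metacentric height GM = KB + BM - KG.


Formula: GM = KB + BM - KG
Step 1 — KM = KB + BM = 4.86 + 7.12 = 11.98 m
Step 2 — GM = KM - KG = 11.98 - 11.73 = 0.25 m

0.25 m


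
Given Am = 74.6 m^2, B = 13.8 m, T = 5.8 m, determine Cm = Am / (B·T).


Formula: Cm = Am / (B * T)
Step 1 — B * T = 13.8 * 5.8 = 80.04 m^2
Step 2 — Cm = 74.6 / 80.04 ≈ 0.93203 (5 s.f.)

0.93203


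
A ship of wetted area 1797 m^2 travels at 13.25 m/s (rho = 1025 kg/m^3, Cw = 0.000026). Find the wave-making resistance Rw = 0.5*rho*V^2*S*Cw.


Formula: Rw = 0.5 * rho * V^2 * S * Cw
Step 1 — V^2 = 13.25^2 = 175.5625
Step 2 — 0.5 * rho * V^2 = 0.5 * 1025 * 175.5625 = 89975.78125
Step 3 — Rw = 89975.78125 * 1797 * 0.000026 ≈ 4203.8 N (5 s.f.)

4203.8 N


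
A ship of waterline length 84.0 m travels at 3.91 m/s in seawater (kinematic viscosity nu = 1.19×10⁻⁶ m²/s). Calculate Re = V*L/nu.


Formula: Re = V * L / nu
Step 1 — V * L = 3.91 * 84.0 = 328.44 m^2/s
Step 2 — Re = 328.44 / 1.19e-6 = 2.76e+08

2.76e+08


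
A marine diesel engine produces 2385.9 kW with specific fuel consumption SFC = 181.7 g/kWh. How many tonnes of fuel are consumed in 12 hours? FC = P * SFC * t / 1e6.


Formula: FC (tonnes) = P * SFC * t / 1,000,000
Step 1 — P * SFC * t = 2385.9 * 181.7 * 12 = 5202216.36 g
Step 2 — FC (tonnes) = 5202216.36 / 1,000,000 ≈ 5.2022 tonnes (5 s.f.)

5.2022 tonnes


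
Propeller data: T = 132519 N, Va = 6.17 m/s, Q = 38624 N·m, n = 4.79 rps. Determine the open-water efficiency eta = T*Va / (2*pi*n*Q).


Formula: eta = T * Va / (2 * pi * n * Q)
Step 1 — numerator = T * Va = 132519 * 6.17 = 817642.23
Step 2 — 2 * pi * n = 2 * pi * 4.79 = 30.096458
Step 3 — denominator = 30.096458 * 38624 = 1162445.59
Step 4 — eta = 817642.23 / 1162445.59 ≈ 0.70338 (5 s.f.)

0.70338


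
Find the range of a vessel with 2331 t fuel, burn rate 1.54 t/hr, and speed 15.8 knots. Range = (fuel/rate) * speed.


Formula: endurance = fuel / rate; range = endurance * speed
Step 1 — endurance = 2331 / 1.54 = 1513.6364 hours
Step 2 — range = 1513.6364 * 15.8 ≈ 23915 nautical miles (5 s.f.)

23915 NM


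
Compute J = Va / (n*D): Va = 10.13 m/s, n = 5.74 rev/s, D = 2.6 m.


Formula: J = Va / (n * D)
Step 1 — n * D = 5.74 * 2.6 = 14.924
Step 2 — J = 10.13 / 14.924 ≈ 0.67877 (5 s.f.)

0.67877


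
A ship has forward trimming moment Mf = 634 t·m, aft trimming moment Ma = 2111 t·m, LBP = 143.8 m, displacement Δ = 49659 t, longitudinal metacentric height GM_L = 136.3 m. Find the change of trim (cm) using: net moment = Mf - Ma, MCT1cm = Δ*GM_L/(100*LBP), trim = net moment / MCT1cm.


Formula: net trimming moment = Mf - Ma; MCT1cm = Δ*GM_L/(100*LBP); trim = net moment / MCT1cm
Step 1 — net trimming moment = 634 - 2111 = -1477 t·m
Step 2 — MCT1cm = 49659 * 136.3 / (100 * 143.8) = 470.69 t·m/cm
Step 3 — trim = -1477 / 470.69 ≈ -3.1379 cm (5 s.f.)

-3.1379 cm


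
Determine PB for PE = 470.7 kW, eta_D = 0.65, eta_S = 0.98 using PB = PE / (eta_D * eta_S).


Formula: PB = PE / (eta_D * eta_S)
Step 1 — combined efficiency = eta_D * eta_S = 0.65 * 0.98 = 0.637
Step 2 — PB = 470.7 / 0.637 ≈ 738.93 kW (5 s.f.)

738.93 kW


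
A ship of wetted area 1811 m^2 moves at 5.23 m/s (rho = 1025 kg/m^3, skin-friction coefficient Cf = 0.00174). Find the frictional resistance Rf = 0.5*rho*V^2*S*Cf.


Formula: Rf = 0.5 * rho * V^2 * S * Cf
Step 1 — V^2 = 5.23^2 = 27.3529
Step 2 — 0.5 * rho * V^2 = 0.5 * 1025 * 27.3529 = 14018.36125
Step 3 — Rf = 14018.36125 * 1811 * 0.00174 ≈ 44174 N (5 s.f.)

44174 N


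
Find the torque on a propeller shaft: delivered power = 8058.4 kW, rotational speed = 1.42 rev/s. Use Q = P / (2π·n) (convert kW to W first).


Formula: Q = P_W / (2 * pi * n)
Step 1 — P_W = 8058.4 kW * 1000 = 8058400.0 W
Step 2 — 2 * pi * n = 2 * pi * 1.42 = 8.922123
Step 3 — Q = 8058400.0 / 8.922123 ≈ 903190 N·m (5 s.f.)

903190 N·m


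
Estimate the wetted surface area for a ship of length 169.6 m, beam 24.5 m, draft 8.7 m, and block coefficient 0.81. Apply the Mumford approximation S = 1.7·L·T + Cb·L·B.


Formula: S = 1.7*L*T + V/T with V = Cb*L*B*T, i.e. S = L * (1.7*T + Cb*B)
Step 1 — 1.7*T = 1.7 * 8.7 = 14.79 m
Step 2 — Cb*B = 0.81 * 24.5 = 19.845 m
Step 3 — 1.7*T + Cb*B = 14.79 + 19.845 = 34.635 m
Step 4 — S = 169.6 * 34.635 ≈ 5874.1 m^2 (5 s.f.)

5874.1 m^2


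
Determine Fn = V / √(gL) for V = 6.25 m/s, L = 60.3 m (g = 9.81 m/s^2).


Formula: Fn = V / sqrt(g * L)
Step 1 — g * L = 9.81 * 60.3 = 591.543
Step 2 — sqrt(g * L) = sqrt(591.543) = 24.321657
Step 3 — Fn = 6.25 / 24.321657 ≈ 0.25697 (5 s.f.)

0.25697


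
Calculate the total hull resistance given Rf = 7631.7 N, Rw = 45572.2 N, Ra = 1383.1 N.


Formula: Rt = Rf + Rw + Ra
Substituting: Rt = 7631.7 + 45572.2 + 1383.1
Result: Rt = 54587.0 N

54587.0 N


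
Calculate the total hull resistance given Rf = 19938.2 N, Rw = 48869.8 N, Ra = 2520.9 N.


Formula: Rt = Rf + Rw + Ra
Substituting: Rt = 19938.2 + 48869.8 + 2520.9
Result: Rt = 71328.9 N

71328.9 N


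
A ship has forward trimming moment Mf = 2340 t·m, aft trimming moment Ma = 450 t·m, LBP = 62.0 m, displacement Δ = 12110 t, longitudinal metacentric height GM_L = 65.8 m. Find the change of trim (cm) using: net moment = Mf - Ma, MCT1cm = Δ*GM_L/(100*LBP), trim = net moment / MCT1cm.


Formula: net trimming moment = Mf - Ma; MCT1cm = Δ*GM_L/(100*LBP); trim = net moment / MCT1cm
Step 1 — net trimming moment = 2340 - 450 = 1890 t·m
Step 2 — MCT1cm = 12110 * 65.8 / (100 * 62.0) = 128.5223 t·m/cm
Step 3 — trim = 1890 / 128.5223 ≈ 14.706 cm (5 s.f.)

14.706 cm


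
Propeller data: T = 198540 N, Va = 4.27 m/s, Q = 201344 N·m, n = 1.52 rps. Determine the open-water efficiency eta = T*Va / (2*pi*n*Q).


Formula: eta = T * Va / (2 * pi * n * Q)
Step 1 — numerator = T * Va = 198540 * 4.27 = 847765.8
Step 2 — 2 * pi * n = 2 * pi * 1.52 = 9.550442
Step 3 — denominator = 9.550442 * 201344 = 1922924.19
Step 4 — eta = 847765.8 / 1922924.19 ≈ 0.44087 (5 s.f.)

0.44087


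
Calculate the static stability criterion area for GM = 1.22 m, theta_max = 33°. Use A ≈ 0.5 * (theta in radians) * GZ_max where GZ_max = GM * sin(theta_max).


Formula: GZ_max = GM * sin(theta); Area = 0.5 * theta_rad * GZ_max
Step 1 — GZ_max = 1.22 * sin(33°) = 1.22 * 0.544639 = 0.66446 m
Step 2 — theta_rad = 33 * pi/180 = 0.575959 rad
Step 3 — Area = 0.5 * 0.575959 * 0.66446 ≈ 0.19135 m·rad (5 s.f.)

0.19135 m·rad


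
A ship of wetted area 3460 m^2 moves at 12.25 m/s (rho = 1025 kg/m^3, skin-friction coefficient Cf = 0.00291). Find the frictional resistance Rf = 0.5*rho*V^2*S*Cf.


Formula: Rf = 0.5 * rho * V^2 * S * Cf
Step 1 — V^2 = 12.25^2 = 150.0625
Step 2 — 0.5 * rho * V^2 = 0.5 * 1025 * 150.0625 = 76907.03125
Step 3 — Rf = 76907.03125 * 3460 * 0.00291 ≈ 774350 N (5 s.f.)

774350 N


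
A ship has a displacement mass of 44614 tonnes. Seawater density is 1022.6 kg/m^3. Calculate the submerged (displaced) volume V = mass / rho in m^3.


Formula: V = mass / rho
Step 1 — convert tonnes to kg: 44614 t * 1000 = 44614000 kg
Step 2 — V = 44614000 / 1022.6 ≈ 43628 m^3 (5 s.f.)

43628 m^3


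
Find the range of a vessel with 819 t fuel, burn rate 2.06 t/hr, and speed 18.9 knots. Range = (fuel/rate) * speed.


Formula: endurance = fuel / rate; range = endurance * speed
Step 1 — endurance = 819 / 2.06 = 397.5728 hours
Step 2 — range = 397.5728 * 18.9 ≈ 7514.1 nautical miles (5 s.f.)

7514.1 NM


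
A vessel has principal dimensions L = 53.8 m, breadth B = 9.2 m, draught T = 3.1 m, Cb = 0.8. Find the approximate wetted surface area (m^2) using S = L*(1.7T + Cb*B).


Formula: S = 1.7*L*T + V/T with V = Cb*L*B*T, i.e. S = L * (1.7*T + Cb*B)
Step 1 — 1.7*T = 1.7 * 3.1 = 5.27 m
Step 2 — Cb*B = 0.8 * 9.2 = 7.36 m
Step 3 — 1.7*T + Cb*B = 5.27 + 7.36 = 12.63 m
Step 4 — S = 53.8 * 12.63 ≈ 679.49 m^2 (5 s.f.)

679.49 m^2


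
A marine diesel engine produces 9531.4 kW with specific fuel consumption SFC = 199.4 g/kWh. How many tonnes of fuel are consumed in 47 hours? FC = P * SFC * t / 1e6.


Formula: FC (tonnes) = P * SFC * t / 1,000,000
Step 1 — P * SFC * t = 9531.4 * 199.4 * 47 = 89326374.52 g
Step 2 — FC (tonnes) = 89326374.52 / 1,000,000 ≈ 89.326 tonnes (5 s.f.)

89.326 tonnes


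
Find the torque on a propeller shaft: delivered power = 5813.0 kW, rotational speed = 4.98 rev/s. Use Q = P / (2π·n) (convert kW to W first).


Formula: Q = P_W / (2 * pi * n)
Step 1 — P_W = 5813.0 kW * 1000 = 5813000.0 W
Step 2 — 2 * pi * n = 2 * pi * 4.98 = 31.290263
Step 3 — Q = 5813000.0 / 31.290263 ≈ 185780 N·m (5 s.f.)

185780 N·m


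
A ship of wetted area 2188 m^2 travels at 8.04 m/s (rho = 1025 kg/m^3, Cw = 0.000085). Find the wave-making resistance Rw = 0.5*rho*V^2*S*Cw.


Formula: Rw = 0.5 * rho * V^2 * S * Cw
Step 1 — V^2 = 8.04^2 = 64.6416
Step 2 — 0.5 * rho * V^2 = 0.5 * 1025 * 64.6416 = 33128.82
Step 3 — Rw = 33128.82 * 2188 * 0.000085 ≈ 6161.3 N (5 s.f.)

6161.3 N


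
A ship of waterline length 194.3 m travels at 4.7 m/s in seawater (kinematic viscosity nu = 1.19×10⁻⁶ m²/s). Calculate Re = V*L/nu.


Formula: Re = V * L / nu
Step 1 — V * L = 4.7 * 194.3 = 913.21 m^2/s
Step 2 — Re = 913.21 / 1.19e-6 = 7.67e+08

7.67e+08


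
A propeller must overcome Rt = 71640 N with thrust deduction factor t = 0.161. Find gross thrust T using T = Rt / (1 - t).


Formula: T = Rt / (1 - t)
Step 1 — (1 - t) = 1 - 0.161 = 0.839
Step 2 — T = 71640 / 0.839 ≈ 85387 N (5 s.f.)

85387 N


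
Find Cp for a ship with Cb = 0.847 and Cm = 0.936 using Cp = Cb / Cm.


Formula: Cp = Cb / Cm
Substituting: Cp = 0.847 / 0.936
Result: Cp ≈ 0.90491 (5 s.f.)

0.90491


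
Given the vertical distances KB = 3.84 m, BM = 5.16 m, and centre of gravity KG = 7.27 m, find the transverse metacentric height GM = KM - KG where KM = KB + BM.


Formula: GM = KB + BM - KG
Step 1 — KM = KB + BM = 3.84 + 5.16 = 9.0 m
Step 2 — GM = KM - KG = 9.0 - 7.27 = 1.73 m

1.73 m


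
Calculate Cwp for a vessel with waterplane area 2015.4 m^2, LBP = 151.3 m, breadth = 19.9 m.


Formula: Cwp = Aw / (L * B)
Step 1 — L * B = 151.3 * 19.9 = 3010.87 m^2
Step 2 — Cwp = 2015.4 / 3010.87 ≈ 0.66937 (5 s.f.)

0.66937


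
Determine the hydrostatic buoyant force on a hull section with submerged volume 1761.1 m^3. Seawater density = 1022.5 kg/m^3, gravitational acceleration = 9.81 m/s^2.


Formula: Fb = rho * g * V
Substituting: Fb = 1022.5 * 9.81 * 1761.1
Intermediate: 1022.5 * 9.81 = 10030.725
Result: Fb = 10030.725 * 1761.1 ≈ 17665000 N (5 s.f.)

17665000 N


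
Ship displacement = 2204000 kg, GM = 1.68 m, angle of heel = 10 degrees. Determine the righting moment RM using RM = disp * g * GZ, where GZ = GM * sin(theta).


Formula: GZ = GM * sin(theta); RM = disp * g * GZ
Step 1 — GZ = 1.68 * sin(10°) = 1.68 * 0.173648 = 0.291729 m
Step 2 — RM = 2204000 * 9.81 * 0.291729 ≈ 6307500 N·m (5 s.f.)

6307500 N·m


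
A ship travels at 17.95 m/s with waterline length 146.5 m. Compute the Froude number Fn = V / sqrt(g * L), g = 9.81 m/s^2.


Formula: Fn = V / sqrt(g * L)
Step 1 — g * L = 9.81 * 146.5 = 1437.165
Step 2 — sqrt(g * L) = sqrt(1437.165) = 37.909959
Step 3 — Fn = 17.95 / 37.909959 ≈ 0.47349 (5 s.f.)

0.47349


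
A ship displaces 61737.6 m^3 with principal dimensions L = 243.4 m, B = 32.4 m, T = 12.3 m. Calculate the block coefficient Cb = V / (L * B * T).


Formula: Cb = V / (L * B * T)
Step 1 — L * B * T = 243.4 * 32.4 * 12.3 = 96999.768 m^3
Step 2 — Cb = 61737.6 / 96999.768 ≈ 0.63647 (5 s.f.)

0.63647


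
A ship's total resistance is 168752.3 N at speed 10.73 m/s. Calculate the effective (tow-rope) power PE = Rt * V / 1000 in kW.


Formula: PE = Rt * V / 1000 (kW)
Step 1 — PE (W) = 168752.3 * 10.73 = 1810712.179 W
Step 2 — PE (kW) = 1810712.179 / 1000 ≈ 1810.7 kW (5 s.f.)

1810.7 kW
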